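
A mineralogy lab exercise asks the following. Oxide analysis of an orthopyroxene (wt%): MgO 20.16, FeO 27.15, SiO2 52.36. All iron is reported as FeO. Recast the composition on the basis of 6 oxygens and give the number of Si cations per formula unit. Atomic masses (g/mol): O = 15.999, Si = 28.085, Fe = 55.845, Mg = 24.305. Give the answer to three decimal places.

1.995 Si apfu

20.16 wt% MgO ÷ 40.304 g/mol = 0.50020 mol, giving 0.50020 Mg and 0.50020 O.
27.15 wt% FeO ÷ 71.844 g/mol = 0.37790 mol, giving 0.37790 Fe and 0.37790 O.
52.36 wt% SiO2 ÷ 60.083 g/mol = 0.87146 mol, giving 0.87146 Si and 1.74292 O.
Oxygen sums to 2.62102; scaling by 6/2.62102 = 2.28919 puts the formula on 6 O.
Si: 0.87146 × 2.28919 = 1.995 atoms per formula unit.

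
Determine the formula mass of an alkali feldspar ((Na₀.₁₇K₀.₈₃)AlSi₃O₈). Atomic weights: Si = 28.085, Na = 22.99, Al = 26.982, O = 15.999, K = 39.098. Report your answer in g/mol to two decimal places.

275.59 g/mol

Na: 0.17 × 22.99 = 3.9083
K: 0.83 × 39.098 = 32.4513
Al: 1 × 26.982 = 26.9820
Si: 3 × 28.085 = 84.2550
O: 8 × 15.999 = 127.9920
Summing the contributions gives the formula mass.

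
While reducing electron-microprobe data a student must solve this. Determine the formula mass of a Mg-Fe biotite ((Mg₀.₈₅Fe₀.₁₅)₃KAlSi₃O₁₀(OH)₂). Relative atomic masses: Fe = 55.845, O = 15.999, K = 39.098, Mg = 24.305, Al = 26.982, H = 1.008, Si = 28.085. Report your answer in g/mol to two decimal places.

The formula mass is the sum 2.55·24.305 + 0.45·55.845 + 1·39.098 + 1·26.982 + 3·28.085 + 12·15.999 + 2·1.008.

431.45 g/mol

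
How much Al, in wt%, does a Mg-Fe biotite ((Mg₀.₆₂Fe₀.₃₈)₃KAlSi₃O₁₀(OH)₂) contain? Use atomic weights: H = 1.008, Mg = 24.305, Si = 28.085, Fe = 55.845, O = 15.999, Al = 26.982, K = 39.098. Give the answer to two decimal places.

Molar mass of (Mg₀.₆₂Fe₀.₃₈)₃KAlSi₃O₁₀(OH)₂: 1.86×24.305 + 1.14×55.845 + 1×39.098 + 1×26.982 + 3×28.085 + 12×15.999 + 2×1.008 = 453.210 g/mol.
Mass of Al per formula unit: 1 × 26.982 = 26.982 g.
Weight fraction Al = 26.982 / 453.210 = 0.0595.

5.95 wt%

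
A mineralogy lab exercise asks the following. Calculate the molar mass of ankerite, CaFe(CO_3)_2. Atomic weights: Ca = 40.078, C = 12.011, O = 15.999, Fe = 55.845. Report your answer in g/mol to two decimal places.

Ca: 1 × 40.078 = 40.0780
Fe: 1 × 55.845 = 55.8450
C: 2 × 12.011 = 24.0220
O: 6 × 15.999 = 95.9940
Summing the contributions gives the formula mass.

215.94 g/mol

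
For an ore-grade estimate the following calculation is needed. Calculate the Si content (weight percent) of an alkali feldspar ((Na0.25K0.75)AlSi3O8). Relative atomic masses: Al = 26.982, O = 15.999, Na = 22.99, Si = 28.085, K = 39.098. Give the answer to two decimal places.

30.72 weight percent

Formula mass = 0.25×22.99 + 0.75×39.098 + 1×26.982 + 3×28.085 + 8×15.999 = 274.300 g/mol, of which 84.255 g is Si.
So Si makes up 84.255/274.300 = 0.3072 of the mass, i.e. 30.72%.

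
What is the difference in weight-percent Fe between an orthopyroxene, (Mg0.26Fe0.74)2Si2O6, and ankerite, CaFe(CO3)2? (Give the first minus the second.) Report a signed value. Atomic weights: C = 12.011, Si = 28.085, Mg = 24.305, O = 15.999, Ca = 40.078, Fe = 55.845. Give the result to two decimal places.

7.54 percentage points

M((Mg0.26Fe0.74)2Si2O6) = 247.453 g/mol, so wt% Fe = 82.651/247.453 × 100 = 33.40%.
M(CaFe(CO3)2) = 215.939 g/mol, so wt% Fe = 55.845/215.939 × 100 = 25.86%.
33.40 − 25.86 = 7.54 pp.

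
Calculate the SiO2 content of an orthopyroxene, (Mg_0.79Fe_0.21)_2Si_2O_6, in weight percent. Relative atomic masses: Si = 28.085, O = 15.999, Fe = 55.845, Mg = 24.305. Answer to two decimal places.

56.15 wt%

Molar mass of (Mg_0.79Fe_0.21)_2Si_2O_6 = 1.58×24.305 + 0.42×55.845 + 2×28.085 + 6×15.999 = 214.021 g/mol.
Each formula unit contains 2 Si, equivalent to 2/1 = 2.0000 mol SiO2.
M(SiO2) = 1×28.085 + 2×15.999 = 60.083 g/mol.
Mass of SiO2 per formula unit = 2.0000 × 60.083 = 120.166 g.
SiO2 wt% = 120.166 / 214.021 × 100 = 56.15%.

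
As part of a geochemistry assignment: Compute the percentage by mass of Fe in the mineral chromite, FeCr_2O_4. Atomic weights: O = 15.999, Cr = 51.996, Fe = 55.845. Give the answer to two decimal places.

24.95 weight percent

Molar mass of FeCr_2O_4: 1*55.845 + 2*51.996 + 4*15.999 = 223.833 g/mol.
Mass of Fe per formula unit: 1 × 55.845 = 55.845 g.
Weight fraction Fe = 55.845 / 223.833 = 0.2495.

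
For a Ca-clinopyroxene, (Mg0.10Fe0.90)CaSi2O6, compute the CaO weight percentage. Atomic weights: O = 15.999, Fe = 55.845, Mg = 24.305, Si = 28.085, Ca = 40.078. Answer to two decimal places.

22.89 wt%

M((Mg0.10Fe0.90)CaSi2O6) = 244.933 g/mol; M(CaO) = 56.077 g/mol.
Moles CaO per formula unit = 1 Ca ÷ 1 = 1.0000.
CaO fraction = (1.0000 × 56.077) / 244.933 = 56.077/244.933 = 0.2289.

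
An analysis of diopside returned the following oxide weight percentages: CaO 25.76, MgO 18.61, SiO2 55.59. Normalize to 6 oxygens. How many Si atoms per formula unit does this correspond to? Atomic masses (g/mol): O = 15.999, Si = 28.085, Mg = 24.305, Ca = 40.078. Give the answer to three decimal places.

CaO: 25.76/56.077 = 0.45937 mol → 0.45937 mol Ca, 0.45937 mol O.
MgO: 18.61/40.304 = 0.46174 mol → 0.46174 mol Mg, 0.46174 mol O.
SiO2: 55.59/60.083 = 0.92522 mol → 0.92522 mol Si, 1.85044 mol O.
Total oxygen = 2.77155 mol. Normalization factor = 6/2.77155 = 2.16485.
Si per 6 O = 0.92522 × 2.16485 = 2.003.

2.003 Si apfu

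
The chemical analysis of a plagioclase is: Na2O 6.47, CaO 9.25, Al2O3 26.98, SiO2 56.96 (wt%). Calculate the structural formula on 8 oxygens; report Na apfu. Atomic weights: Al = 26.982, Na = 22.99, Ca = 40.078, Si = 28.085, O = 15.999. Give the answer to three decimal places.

0.564 Na apfu

Na2O: 6.47/61.979 = 0.10439 mol → 0.20878 mol Na, 0.10439 mol O.
CaO: 9.25/56.077 = 0.16495 mol → 0.16495 mol Ca, 0.16495 mol O.
Al2O3: 26.98/101.961 = 0.26461 mol → 0.52922 mol Al, 0.79383 mol O.
SiO2: 56.96/60.083 = 0.94802 mol → 0.94802 mol Si, 1.89604 mol O.
Total oxygen = 2.95921 mol. Normalization factor = 8/2.95921 = 2.70342.
Na per 8 O = 0.20878 × 2.70342 = 0.564.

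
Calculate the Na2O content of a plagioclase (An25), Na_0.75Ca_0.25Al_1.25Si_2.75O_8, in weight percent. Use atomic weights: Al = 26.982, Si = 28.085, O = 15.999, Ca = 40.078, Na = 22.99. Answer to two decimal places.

8.73 wt%

Molar mass of Na_0.75Ca_0.25Al_1.25Si_2.75O_8 = 0.75*22.99 + 0.25*40.078 + 1.25*26.982 + 2.75*28.085 + 8*15.999 = 266.215 g/mol.
Each formula unit contains 0.75 Na, equivalent to 0.75/2 = 0.3750 mol Na2O.
M(Na2O) = 2×22.99 + 1×15.999 = 61.979 g/mol.
Mass of Na2O per formula unit = 0.3750 × 61.979 = 23.242 g.
Na2O wt% = 23.242 / 266.215 × 100 = 8.73%.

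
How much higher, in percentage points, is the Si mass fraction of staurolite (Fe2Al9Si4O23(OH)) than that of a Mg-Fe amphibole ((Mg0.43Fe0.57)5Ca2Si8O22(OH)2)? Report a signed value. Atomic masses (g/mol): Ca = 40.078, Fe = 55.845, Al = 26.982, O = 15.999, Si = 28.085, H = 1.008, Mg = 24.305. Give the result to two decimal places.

-11.71 percentage points

Si in Fe2Al9Si4O23(OH): molar mass 851.852 g/mol; 4×28.085 = 112.340 g → 13.19 wt%.
Si in (Mg0.43Fe0.57)5Ca2Si8O22(OH)2: molar mass 902.242 g/mol; 8×28.085 = 224.680 g → 24.90 wt%.
Difference = 13.19 − 24.90 = -11.71 percentage points.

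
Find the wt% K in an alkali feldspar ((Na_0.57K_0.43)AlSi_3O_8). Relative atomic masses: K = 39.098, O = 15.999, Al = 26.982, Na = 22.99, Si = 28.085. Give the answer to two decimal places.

6.25 weight percent

M((Na_0.57K_0.43)AlSi_3O_8) = 269.145 g/mol.
K contributes 0.43 × 39.098 = 16.812 g per mole.
16.812/269.145 = 0.0625 → 6.25%.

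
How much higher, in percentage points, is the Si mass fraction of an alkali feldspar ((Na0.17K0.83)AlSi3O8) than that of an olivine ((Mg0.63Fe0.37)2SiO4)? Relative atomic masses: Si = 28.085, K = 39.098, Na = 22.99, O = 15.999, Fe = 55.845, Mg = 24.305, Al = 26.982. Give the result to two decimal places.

13.45 percentage points

First mineral: 84.255 g Si in 275.589 g formula = 30.57 wt% Si.
Second mineral: 28.085 g Si in 164.031 g formula = 17.12 wt% Si.
30.57% − 17.12% gives a difference of 13.45 percentage points.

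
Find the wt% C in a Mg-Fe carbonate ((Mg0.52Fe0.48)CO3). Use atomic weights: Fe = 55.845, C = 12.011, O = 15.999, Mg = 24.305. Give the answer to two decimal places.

M((Mg0.52Fe0.48)CO3) = 99.452 g/mol.
C contributes 1 × 12.011 = 12.011 g per mole.
12.011/99.452 = 0.1208 → 12.08%.

12.08 weight percent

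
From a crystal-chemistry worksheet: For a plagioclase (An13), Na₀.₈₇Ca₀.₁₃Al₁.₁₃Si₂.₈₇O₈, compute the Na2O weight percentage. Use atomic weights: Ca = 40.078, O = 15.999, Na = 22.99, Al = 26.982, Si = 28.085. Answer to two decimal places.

10.20 wt%

Formula mass = 264.297 g/mol.
0.87 Na → 0.4350 mol Na2O per formula unit; M(Na2O) = 61.979, so Na2O mass = 26.961 g.
26.961/264.297 × 100 = 10.20 wt%.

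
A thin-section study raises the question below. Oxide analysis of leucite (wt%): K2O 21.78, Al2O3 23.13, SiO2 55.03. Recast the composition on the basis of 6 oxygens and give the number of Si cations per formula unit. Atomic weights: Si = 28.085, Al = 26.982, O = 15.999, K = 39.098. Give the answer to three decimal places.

K2O: 21.78/94.195 = 0.23122 mol → 0.46244 mol K, 0.23122 mol O.
Al2O3: 23.13/101.961 = 0.22685 mol → 0.45370 mol Al, 0.68055 mol O.
SiO2: 55.03/60.083 = 0.91590 mol → 0.91590 mol Si, 1.83180 mol O.
Total oxygen = 2.74357 mol. Normalization factor = 6/2.74357 = 2.18693.
Si per 6 O = 0.91590 × 2.18693 = 2.003.

2.003 Si apfu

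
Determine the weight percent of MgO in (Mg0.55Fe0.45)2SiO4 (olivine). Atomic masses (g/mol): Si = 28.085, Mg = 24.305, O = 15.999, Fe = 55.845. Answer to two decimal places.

26.22 wt%

Formula mass = 169.077 g/mol.
1.10 Mg → 1.1000 mol MgO per formula unit; M(MgO) = 40.304, so MgO mass = 44.334 g.
44.334/169.077 × 100 = 26.22 wt%.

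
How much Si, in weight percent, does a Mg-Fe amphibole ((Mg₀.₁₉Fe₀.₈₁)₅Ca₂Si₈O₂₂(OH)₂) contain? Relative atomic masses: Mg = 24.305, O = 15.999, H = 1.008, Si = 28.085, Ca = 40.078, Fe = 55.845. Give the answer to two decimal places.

Formula mass = 0.95*24.305 + 4.05*55.845 + 2*40.078 + 8*28.085 + 24*15.999 + 2*1.008 = 940.090 g/mol, of which 224.680 g is Si.
So Si makes up 224.680/940.090 = 0.2390 of the mass, i.e. 23.90%.

23.90 weight percent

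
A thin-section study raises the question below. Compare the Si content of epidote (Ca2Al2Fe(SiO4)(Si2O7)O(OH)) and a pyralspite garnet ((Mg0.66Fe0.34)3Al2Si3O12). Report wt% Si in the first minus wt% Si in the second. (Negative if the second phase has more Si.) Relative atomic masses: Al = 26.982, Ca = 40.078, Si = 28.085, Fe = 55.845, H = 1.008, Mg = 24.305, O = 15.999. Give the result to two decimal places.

-1.92 percentage points

Si in Ca2Al2Fe(SiO4)(Si2O7)O(OH): molar mass 483.215 g/mol; 3×28.085 = 84.255 g → 17.44 wt%.
Si in (Mg0.66Fe0.34)3Al2Si3O12: molar mass 435.293 g/mol; 3×28.085 = 84.255 g → 19.36 wt%.
Difference = 17.44 − 19.36 = -1.92 percentage points.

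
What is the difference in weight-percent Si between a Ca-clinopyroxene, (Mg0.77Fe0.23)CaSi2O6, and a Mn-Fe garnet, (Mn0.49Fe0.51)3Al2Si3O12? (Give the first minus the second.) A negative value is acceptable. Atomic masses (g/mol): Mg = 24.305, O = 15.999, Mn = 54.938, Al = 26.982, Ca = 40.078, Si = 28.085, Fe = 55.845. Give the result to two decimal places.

Si in (Mg0.77Fe0.23)CaSi2O6: molar mass 223.801 g/mol; 2×28.085 = 56.170 g → 25.10 wt%.
Si in (Mn0.49Fe0.51)3Al2Si3O12: molar mass 496.409 g/mol; 3×28.085 = 84.255 g → 16.97 wt%.
Difference = 25.10 − 16.97 = 8.13 percentage points.

8.13 percentage points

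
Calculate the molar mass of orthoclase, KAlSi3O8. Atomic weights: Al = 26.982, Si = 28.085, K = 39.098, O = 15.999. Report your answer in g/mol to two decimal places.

K: 1 × 39.098 = 39.0980
Al: 1 × 26.982 = 26.9820
Si: 3 × 28.085 = 84.2550
O: 8 × 15.999 = 127.9920
Summing the contributions gives the formula mass.

278.33 g/mol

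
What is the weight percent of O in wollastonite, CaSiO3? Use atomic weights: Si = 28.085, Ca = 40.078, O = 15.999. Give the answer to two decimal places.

41.32 wt%

M(CaSiO3) = 116.160 g/mol.
O contributes 3 × 15.999 = 47.997 g per mole.
47.997/116.160 = 0.4132 → 41.32%.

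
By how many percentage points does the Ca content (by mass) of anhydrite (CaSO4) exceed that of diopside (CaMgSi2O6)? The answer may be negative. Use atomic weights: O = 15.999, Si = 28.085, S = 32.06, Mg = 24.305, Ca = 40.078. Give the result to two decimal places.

M(CaSO4) = 136.134 g/mol, so wt% Ca = 40.078/136.134 × 100 = 29.44%.
M(CaMgSi2O6) = 216.547 g/mol, so wt% Ca = 40.078/216.547 × 100 = 18.51%.
29.44 − 18.51 = 10.93 pp.

10.93 percentage points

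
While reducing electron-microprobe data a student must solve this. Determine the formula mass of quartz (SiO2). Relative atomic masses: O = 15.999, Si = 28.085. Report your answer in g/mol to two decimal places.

The formula mass is the sum 1·28.085 + 2·15.999.

60.08 g/mol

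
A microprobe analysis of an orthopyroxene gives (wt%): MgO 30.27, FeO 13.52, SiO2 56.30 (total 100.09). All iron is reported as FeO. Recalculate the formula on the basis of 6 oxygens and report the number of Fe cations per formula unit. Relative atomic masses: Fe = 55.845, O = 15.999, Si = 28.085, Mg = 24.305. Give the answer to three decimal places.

30.27 wt% MgO ÷ 40.304 g/mol = 0.75104 mol, giving 0.75104 Mg and 0.75104 O.
13.52 wt% FeO ÷ 71.844 g/mol = 0.18819 mol, giving 0.18819 Fe and 0.18819 O.
56.30 wt% SiO2 ÷ 60.083 g/mol = 0.93704 mol, giving 0.93704 Si and 1.87408 O.
Oxygen sums to 2.81331; scaling by 6/2.81331 = 2.13272 puts the formula on 6 O.
Fe: 0.18819 × 2.13272 = 0.401 atoms per formula unit.

0.401 Fe apfu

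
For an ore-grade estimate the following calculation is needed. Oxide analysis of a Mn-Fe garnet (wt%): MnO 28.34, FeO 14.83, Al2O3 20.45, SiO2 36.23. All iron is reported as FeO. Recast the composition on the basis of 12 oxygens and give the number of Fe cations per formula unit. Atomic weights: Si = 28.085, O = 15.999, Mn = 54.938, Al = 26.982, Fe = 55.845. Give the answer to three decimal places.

1.026 Fe apfu

MnO (M=70.937): mol = 0.39951; Mn = 0.39951, O = 0.39951.
FeO (M=71.844): mol = 0.20642; Fe = 0.20642, O = 0.20642.
Al2O3 (M=101.961): mol = 0.20057; Al = 0.40114, O = 0.60171.
SiO2 (M=60.083): mol = 0.60300; Si = 0.60300, O = 1.20600.
ΣO = 2.41364; factor = 12/ΣO = 4.97174.
Fe apfu = 0.20642 × 4.97174 = 1.026.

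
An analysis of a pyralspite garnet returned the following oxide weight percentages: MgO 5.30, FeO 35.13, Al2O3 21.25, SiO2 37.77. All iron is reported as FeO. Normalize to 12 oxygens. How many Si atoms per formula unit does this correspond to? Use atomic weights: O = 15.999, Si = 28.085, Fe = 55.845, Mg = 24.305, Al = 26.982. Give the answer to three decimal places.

3.014 Si apfu

5.30 wt% MgO ÷ 40.304 g/mol = 0.13150 mol, giving 0.13150 Mg and 0.13150 O.
35.13 wt% FeO ÷ 71.844 g/mol = 0.48898 mol, giving 0.48898 Fe and 0.48898 O.
21.25 wt% Al2O3 ÷ 101.961 g/mol = 0.20841 mol, giving 0.41682 Al and 0.62523 O.
37.77 wt% SiO2 ÷ 60.083 g/mol = 0.62863 mol, giving 0.62863 Si and 1.25726 O.
Oxygen sums to 2.50297; scaling by 12/2.50297 = 4.79430 puts the formula on 12 O.
Si: 0.62863 × 4.79430 = 3.014 atoms per formula unit.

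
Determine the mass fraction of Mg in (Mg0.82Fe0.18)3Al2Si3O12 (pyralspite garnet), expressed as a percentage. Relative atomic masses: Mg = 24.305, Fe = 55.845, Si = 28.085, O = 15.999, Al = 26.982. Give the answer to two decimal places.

Molar mass of (Mg0.82Fe0.18)3Al2Si3O12: 2.46*24.305 + 0.54*55.845 + 2*26.982 + 3*28.085 + 12*15.999 = 420.154 g/mol.
Mass of Mg per formula unit: 2.46 × 24.305 = 59.790 g.
Weight fraction Mg = 59.790 / 420.154 = 0.1423.

14.23 wt%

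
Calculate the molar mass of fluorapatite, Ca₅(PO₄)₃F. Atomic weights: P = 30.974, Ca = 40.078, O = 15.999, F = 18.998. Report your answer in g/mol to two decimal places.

504.30 g/mol

M = 5*40.078 + 3*30.974 + 12*15.999 + 1*18.998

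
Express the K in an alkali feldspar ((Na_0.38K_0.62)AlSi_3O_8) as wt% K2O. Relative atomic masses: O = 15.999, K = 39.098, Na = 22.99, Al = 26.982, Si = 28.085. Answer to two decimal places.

Formula mass = 272.206 g/mol.
0.62 K → 0.3100 mol K2O per formula unit; M(K2O) = 94.195, so K2O mass = 29.200 g.
29.200/272.206 × 100 = 10.73 wt%.

10.73 wt%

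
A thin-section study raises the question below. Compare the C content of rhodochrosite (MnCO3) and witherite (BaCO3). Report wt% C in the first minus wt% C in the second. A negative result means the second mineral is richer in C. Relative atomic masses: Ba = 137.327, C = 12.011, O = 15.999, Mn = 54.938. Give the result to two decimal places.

4.36 percentage points

M(MnCO3) = 114.946 g/mol, so wt% C = 12.011/114.946 × 100 = 10.45%.
M(BaCO3) = 197.335 g/mol, so wt% C = 12.011/197.335 × 100 = 6.09%.
10.45 − 6.09 = 4.36 pp.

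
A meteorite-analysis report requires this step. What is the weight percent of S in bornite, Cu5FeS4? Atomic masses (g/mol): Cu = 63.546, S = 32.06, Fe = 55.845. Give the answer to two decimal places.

Molar mass of Cu5FeS4: 5*63.546 + 1*55.845 + 4*32.06 = 501.815 g/mol.
Mass of S per formula unit: 4 × 32.06 = 128.240 g.
Weight fraction S = 128.240 / 501.815 = 0.2556.

25.56 weight percent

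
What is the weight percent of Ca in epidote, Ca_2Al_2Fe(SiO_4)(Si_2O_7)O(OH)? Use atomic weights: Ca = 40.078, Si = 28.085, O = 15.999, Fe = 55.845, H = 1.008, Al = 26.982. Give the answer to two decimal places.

16.59 wt%

Molar mass of Ca_2Al_2Fe(SiO_4)(Si_2O_7)O(OH): 2·40.078 + 2·26.982 + 1·55.845 + 3·28.085 + 13·15.999 + 1·1.008 = 483.215 g/mol.
Mass of Ca per formula unit: 2 × 40.078 = 80.156 g.
Weight fraction Ca = 80.156 / 483.215 = 0.1659.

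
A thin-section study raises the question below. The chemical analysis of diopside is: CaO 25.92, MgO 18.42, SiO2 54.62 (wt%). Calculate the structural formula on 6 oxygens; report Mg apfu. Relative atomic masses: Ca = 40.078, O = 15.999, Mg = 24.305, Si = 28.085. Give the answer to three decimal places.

CaO (M=56.077): mol = 0.46222; Ca = 0.46222, O = 0.46222.
MgO (M=40.304): mol = 0.45703; Mg = 0.45703, O = 0.45703.
SiO2 (M=60.083): mol = 0.90908; Si = 0.90908, O = 1.81816.
ΣO = 2.73741; factor = 6/ΣO = 2.19185.
Mg apfu = 0.45703 × 2.19185 = 1.002.

1.002 Mg apfu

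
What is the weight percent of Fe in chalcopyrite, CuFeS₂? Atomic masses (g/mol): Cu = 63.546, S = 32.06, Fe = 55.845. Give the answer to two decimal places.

30.43 mass %

Formula mass = 1·63.546 + 1·55.845 + 2·32.06 = 183.511 g/mol, of which 55.845 g is Fe.
So Fe makes up 55.845/183.511 = 0.3043 of the mass, i.e. 30.43%.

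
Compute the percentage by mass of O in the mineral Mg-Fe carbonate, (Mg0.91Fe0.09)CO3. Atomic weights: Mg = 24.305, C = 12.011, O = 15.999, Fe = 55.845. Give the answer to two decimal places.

55.07 weight percent

Formula mass = 0.91*24.305 + 0.09*55.845 + 1*12.011 + 3*15.999 = 87.152 g/mol, of which 47.997 g is O.
So O makes up 47.997/87.152 = 0.5507 of the mass, i.e. 55.07%.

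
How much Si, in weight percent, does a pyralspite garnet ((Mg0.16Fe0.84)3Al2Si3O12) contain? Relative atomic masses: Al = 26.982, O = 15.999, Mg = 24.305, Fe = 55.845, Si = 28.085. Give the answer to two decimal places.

M((Mg0.16Fe0.84)3Al2Si3O12) = 482.603 g/mol.
Si contributes 3 × 28.085 = 84.255 g per mole.
84.255/482.603 = 0.1746 → 17.46%.

17.46 weight percent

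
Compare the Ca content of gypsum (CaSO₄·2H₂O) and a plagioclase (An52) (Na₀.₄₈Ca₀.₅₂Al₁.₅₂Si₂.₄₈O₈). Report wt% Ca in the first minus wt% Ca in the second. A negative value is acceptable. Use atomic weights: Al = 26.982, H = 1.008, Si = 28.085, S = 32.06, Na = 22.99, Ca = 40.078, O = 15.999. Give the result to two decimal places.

15.58 percentage points

First mineral: 40.078 g Ca in 172.164 g formula = 23.28 wt% Ca.
Second mineral: 20.841 g Ca in 270.531 g formula = 7.70 wt% Ca.
23.28% − 7.70% gives a difference of 15.58 percentage points.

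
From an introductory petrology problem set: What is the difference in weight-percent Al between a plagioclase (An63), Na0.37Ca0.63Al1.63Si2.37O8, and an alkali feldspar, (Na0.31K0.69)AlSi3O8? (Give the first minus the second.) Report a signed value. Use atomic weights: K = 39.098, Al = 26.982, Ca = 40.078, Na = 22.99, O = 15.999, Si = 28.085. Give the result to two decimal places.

M(Na0.37Ca0.63Al1.63Si2.37O8) = 272.290 g/mol, so wt% Al = 43.981/272.290 × 100 = 16.15%.
M((Na0.31K0.69)AlSi3O8) = 273.334 g/mol, so wt% Al = 26.982/273.334 × 100 = 9.87%.
16.15 − 9.87 = 6.28 pp.

6.28 percentage points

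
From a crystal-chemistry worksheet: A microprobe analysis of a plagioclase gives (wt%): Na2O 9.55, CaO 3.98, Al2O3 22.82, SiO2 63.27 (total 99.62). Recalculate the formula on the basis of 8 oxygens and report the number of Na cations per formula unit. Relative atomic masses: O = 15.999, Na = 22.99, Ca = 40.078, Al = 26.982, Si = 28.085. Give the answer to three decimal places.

9.55 wt% Na2O ÷ 61.979 g/mol = 0.15408 mol, giving 0.30816 Na and 0.15408 O.
3.98 wt% CaO ÷ 56.077 g/mol = 0.07097 mol, giving 0.07097 Ca and 0.07097 O.
22.82 wt% Al2O3 ÷ 101.961 g/mol = 0.22381 mol, giving 0.44762 Al and 0.67143 O.
63.27 wt% SiO2 ÷ 60.083 g/mol = 1.05304 mol, giving 1.05304 Si and 2.10608 O.
Oxygen sums to 3.00256; scaling by 8/3.00256 = 2.66439 puts the formula on 8 O.
Na: 0.30816 × 2.66439 = 0.821 atoms per formula unit.

0.821 Na apfu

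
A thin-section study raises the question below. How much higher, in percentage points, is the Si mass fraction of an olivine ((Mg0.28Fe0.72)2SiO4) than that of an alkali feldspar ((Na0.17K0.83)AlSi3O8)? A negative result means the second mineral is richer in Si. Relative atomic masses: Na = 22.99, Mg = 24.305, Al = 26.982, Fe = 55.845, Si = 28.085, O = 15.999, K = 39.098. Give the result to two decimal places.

-15.48 percentage points

First mineral: 28.085 g Si in 186.109 g formula = 15.09 wt% Si.
Second mineral: 84.255 g Si in 275.589 g formula = 30.57 wt% Si.
15.09% − 30.57% gives a difference of -15.48 percentage points.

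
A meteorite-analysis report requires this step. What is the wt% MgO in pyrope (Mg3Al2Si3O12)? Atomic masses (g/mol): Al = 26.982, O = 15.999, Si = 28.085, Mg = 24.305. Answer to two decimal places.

M(Mg3Al2Si3O12) = 403.122 g/mol; M(MgO) = 40.304 g/mol.
Moles MgO per formula unit = 3 Mg ÷ 1 = 3.0000.
MgO fraction = (3.0000 × 40.304) / 403.122 = 120.912/403.122 = 0.2999.

29.99 wt%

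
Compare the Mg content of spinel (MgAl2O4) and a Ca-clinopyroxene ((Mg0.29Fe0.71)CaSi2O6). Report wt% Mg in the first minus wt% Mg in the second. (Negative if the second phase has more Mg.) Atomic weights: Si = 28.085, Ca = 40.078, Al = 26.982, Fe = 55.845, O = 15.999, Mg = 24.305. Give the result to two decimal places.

14.13 percentage points

M(MgAl2O4) = 142.265 g/mol, so wt% Mg = 24.305/142.265 × 100 = 17.08%.
M((Mg0.29Fe0.71)CaSi2O6) = 238.940 g/mol, so wt% Mg = 7.048/238.940 × 100 = 2.95%.
17.08 − 2.95 = 14.13 pp.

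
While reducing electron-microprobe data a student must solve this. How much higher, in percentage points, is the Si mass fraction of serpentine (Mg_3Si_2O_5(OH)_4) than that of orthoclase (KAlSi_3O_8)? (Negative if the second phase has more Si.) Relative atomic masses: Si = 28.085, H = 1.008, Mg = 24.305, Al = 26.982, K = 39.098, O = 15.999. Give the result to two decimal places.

-10.00 percentage points

Si in Mg_3Si_2O_5(OH)_4: molar mass 277.108 g/mol; 2×28.085 = 56.170 g → 20.27 wt%.
Si in KAlSi_3O_8: molar mass 278.327 g/mol; 3×28.085 = 84.255 g → 30.27 wt%.
Difference = 20.27 − 30.27 = -10.00 percentage points.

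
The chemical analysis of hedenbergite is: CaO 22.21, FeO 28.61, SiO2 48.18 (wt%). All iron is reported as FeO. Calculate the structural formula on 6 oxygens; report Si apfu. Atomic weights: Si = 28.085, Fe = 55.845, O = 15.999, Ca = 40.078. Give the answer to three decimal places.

2.006 Si apfu

CaO: 22.21/56.077 = 0.39606 mol → 0.39606 mol Ca, 0.39606 mol O.
FeO: 28.61/71.844 = 0.39822 mol → 0.39822 mol Fe, 0.39822 mol O.
SiO2: 48.18/60.083 = 0.80189 mol → 0.80189 mol Si, 1.60378 mol O.
Total oxygen = 2.39806 mol. Normalization factor = 6/2.39806 = 2.50202.
Si per 6 O = 0.80189 × 2.50202 = 2.006.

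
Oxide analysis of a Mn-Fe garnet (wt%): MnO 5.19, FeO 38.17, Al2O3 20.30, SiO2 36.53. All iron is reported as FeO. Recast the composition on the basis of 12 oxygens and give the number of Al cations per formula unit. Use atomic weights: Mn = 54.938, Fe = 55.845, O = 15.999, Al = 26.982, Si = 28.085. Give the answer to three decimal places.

1.976 Al apfu

MnO (M=70.937): mol = 0.07316; Mn = 0.07316, O = 0.07316.
FeO (M=71.844): mol = 0.53129; Fe = 0.53129, O = 0.53129.
Al2O3 (M=101.961): mol = 0.19910; Al = 0.39820, O = 0.59730.
SiO2 (M=60.083): mol = 0.60799; Si = 0.60799, O = 1.21598.
ΣO = 2.41773; factor = 12/ΣO = 4.96333.
Al apfu = 0.39820 × 4.96333 = 1.976.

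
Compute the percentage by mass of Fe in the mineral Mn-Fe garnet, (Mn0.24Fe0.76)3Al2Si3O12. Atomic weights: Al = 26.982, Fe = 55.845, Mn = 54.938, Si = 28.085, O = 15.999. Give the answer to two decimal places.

25.61 mass %

Molar mass of (Mn0.24Fe0.76)3Al2Si3O12: 0.72*54.938 + 2.28*55.845 + 2*26.982 + 3*28.085 + 12*15.999 = 497.089 g/mol.
Mass of Fe per formula unit: 2.28 × 55.845 = 127.327 g.
Weight fraction Fe = 127.327 / 497.089 = 0.2561.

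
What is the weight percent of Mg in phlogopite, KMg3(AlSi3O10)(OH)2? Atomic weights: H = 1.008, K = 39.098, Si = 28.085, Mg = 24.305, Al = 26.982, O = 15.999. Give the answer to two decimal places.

M(KMg3(AlSi3O10)(OH)2) = 417.254 g/mol.
Mg contributes 3 × 24.305 = 72.915 g per mole.
72.915/417.254 = 0.1747 → 17.47%.

17.47 mass %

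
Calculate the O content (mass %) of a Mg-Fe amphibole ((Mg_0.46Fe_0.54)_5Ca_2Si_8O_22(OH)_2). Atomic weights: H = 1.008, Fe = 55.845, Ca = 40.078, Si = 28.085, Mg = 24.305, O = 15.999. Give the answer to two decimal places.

Molar mass of (Mg_0.46Fe_0.54)_5Ca_2Si_8O_22(OH)_2: 2.30*24.305 + 2.70*55.845 + 2*40.078 + 8*28.085 + 24*15.999 + 2*1.008 = 897.511 g/mol.
Mass of O per formula unit: 24 × 15.999 = 383.976 g.
Weight fraction O = 383.976 / 897.511 = 0.4278.

42.78 mass %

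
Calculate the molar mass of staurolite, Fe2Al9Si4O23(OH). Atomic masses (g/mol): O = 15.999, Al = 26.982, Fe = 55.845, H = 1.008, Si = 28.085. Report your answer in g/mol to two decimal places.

Fe: 2 × 55.845 = 111.6900
Al: 9 × 26.982 = 242.8380
Si: 4 × 28.085 = 112.3400
O: 24 × 15.999 = 383.9760
H: 1 × 1.008 = 1.0080
Summing the contributions gives the formula mass.

851.85 g/mol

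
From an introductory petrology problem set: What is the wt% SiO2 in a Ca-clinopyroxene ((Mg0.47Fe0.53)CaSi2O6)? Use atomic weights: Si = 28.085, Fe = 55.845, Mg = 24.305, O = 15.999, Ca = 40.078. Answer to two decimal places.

51.52 wt%

Molar mass of (Mg0.47Fe0.53)CaSi2O6 = 0.47·24.305 + 0.53·55.845 + 1·40.078 + 2·28.085 + 6·15.999 = 233.263 g/mol.
Each formula unit contains 2 Si, equivalent to 2/1 = 2.0000 mol SiO2.
M(SiO2) = 1×28.085 + 2×15.999 = 60.083 g/mol.
Mass of SiO2 per formula unit = 2.0000 × 60.083 = 120.166 g.
SiO2 wt% = 120.166 / 233.263 × 100 = 51.52%.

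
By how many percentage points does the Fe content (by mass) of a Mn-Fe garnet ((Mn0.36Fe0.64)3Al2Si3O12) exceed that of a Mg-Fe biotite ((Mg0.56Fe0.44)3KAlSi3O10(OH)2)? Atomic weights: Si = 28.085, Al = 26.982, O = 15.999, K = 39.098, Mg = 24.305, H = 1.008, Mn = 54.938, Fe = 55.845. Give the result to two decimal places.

First mineral: 107.222 g Fe in 496.762 g formula = 21.58 wt% Fe.
Second mineral: 73.715 g Fe in 458.887 g formula = 16.06 wt% Fe.
21.58% − 16.06% gives a difference of 5.52 percentage points.

5.52 percentage points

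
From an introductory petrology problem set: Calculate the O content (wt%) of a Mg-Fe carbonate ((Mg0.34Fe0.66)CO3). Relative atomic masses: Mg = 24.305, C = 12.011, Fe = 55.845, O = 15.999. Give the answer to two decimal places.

45.66 wt%

Formula mass = 0.34·24.305 + 0.66·55.845 + 1·12.011 + 3·15.999 = 105.129 g/mol, of which 47.997 g is O.
So O makes up 47.997/105.129 = 0.4566 of the mass, i.e. 45.66%.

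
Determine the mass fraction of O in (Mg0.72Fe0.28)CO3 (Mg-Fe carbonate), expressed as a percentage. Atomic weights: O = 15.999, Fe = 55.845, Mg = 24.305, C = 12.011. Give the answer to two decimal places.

Formula mass = 0.72*24.305 + 0.28*55.845 + 1*12.011 + 3*15.999 = 93.144 g/mol, of which 47.997 g is O.
So O makes up 47.997/93.144 = 0.5153 of the mass, i.e. 51.53%.

51.53 mass %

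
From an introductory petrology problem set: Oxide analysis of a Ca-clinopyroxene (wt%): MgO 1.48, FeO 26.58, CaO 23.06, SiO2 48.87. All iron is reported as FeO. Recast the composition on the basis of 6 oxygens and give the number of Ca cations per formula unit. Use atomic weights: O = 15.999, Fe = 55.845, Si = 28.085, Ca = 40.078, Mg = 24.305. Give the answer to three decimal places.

1.009 Ca apfu

MgO (M=40.304): mol = 0.03672; Mg = 0.03672, O = 0.03672.
FeO (M=71.844): mol = 0.36997; Fe = 0.36997, O = 0.36997.
CaO (M=56.077): mol = 0.41122; Ca = 0.41122, O = 0.41122.
SiO2 (M=60.083): mol = 0.81337; Si = 0.81337, O = 1.62674.
ΣO = 2.44465; factor = 6/ΣO = 2.45434.
Ca apfu = 0.41122 × 2.45434 = 1.009.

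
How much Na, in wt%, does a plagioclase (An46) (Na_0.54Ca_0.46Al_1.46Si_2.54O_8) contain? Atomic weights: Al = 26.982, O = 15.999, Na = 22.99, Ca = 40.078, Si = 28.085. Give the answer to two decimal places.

4.61 wt%

M(Na_0.54Ca_0.46Al_1.46Si_2.54O_8) = 269.572 g/mol.
Na contributes 0.54 × 22.99 = 12.415 g per mole.
12.415/269.572 = 0.0461 → 4.61%.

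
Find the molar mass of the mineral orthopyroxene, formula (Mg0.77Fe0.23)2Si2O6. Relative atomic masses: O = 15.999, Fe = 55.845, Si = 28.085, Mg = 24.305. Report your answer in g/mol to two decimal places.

215.28 g/mol

The formula mass is the sum 1.54×24.305 + 0.46×55.845 + 2×28.085 + 6×15.999.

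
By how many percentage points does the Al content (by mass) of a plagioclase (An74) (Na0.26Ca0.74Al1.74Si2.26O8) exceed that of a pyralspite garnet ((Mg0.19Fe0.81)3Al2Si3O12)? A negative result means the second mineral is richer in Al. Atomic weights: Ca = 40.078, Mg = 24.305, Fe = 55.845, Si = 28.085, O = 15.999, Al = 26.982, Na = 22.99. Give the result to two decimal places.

M(Na0.26Ca0.74Al1.74Si2.26O8) = 274.048 g/mol, so wt% Al = 46.949/274.048 × 100 = 17.13%.
M((Mg0.19Fe0.81)3Al2Si3O12) = 479.764 g/mol, so wt% Al = 53.964/479.764 × 100 = 11.25%.
17.13 − 11.25 = 5.88 pp.

5.88 percentage points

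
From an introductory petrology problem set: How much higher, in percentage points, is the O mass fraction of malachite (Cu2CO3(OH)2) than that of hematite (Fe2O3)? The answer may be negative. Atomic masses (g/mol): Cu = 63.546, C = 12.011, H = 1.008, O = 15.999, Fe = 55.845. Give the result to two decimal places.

6.12 percentage points

M(Cu2CO3(OH)2) = 221.114 g/mol, so wt% O = 79.995/221.114 × 100 = 36.18%.
M(Fe2O3) = 159.687 g/mol, so wt% O = 47.997/159.687 × 100 = 30.06%.
36.18 − 30.06 = 6.12 pp.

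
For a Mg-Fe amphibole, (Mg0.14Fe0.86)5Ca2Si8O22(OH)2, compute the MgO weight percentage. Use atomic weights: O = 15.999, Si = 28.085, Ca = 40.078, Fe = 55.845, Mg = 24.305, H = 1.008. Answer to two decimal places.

2.98 wt%

M((Mg0.14Fe0.86)5Ca2Si8O22(OH)2) = 947.975 g/mol; M(MgO) = 40.304 g/mol.
Moles MgO per formula unit = 0.70 Mg ÷ 1 = 0.7000.
MgO fraction = (0.7000 × 40.304) / 947.975 = 28.213/947.975 = 0.0298.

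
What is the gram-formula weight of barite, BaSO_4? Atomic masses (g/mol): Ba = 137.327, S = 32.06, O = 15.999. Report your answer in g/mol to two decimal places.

M = 1*137.327 + 1*32.06 + 4*15.999

233.38 g/mol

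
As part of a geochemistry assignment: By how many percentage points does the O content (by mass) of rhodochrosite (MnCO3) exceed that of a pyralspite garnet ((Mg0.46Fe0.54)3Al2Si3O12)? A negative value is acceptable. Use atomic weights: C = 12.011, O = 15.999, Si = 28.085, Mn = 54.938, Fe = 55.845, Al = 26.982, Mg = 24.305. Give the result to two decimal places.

M(MnCO3) = 114.946 g/mol, so wt% O = 47.997/114.946 × 100 = 41.76%.
M((Mg0.46Fe0.54)3Al2Si3O12) = 454.217 g/mol, so wt% O = 191.988/454.217 × 100 = 42.27%.
41.76 − 42.27 = -0.51 pp.

-0.51 percentage points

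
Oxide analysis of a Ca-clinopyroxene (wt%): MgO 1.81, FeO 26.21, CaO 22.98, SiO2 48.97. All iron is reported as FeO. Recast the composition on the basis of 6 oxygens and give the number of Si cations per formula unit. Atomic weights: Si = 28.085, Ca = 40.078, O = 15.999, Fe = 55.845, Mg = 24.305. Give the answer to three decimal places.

1.996 Si apfu

1.81 wt% MgO ÷ 40.304 g/mol = 0.04491 mol, giving 0.04491 Mg and 0.04491 O.
26.21 wt% FeO ÷ 71.844 g/mol = 0.36482 mol, giving 0.36482 Fe and 0.36482 O.
22.98 wt% CaO ÷ 56.077 g/mol = 0.40979 mol, giving 0.40979 Ca and 0.40979 O.
48.97 wt% SiO2 ÷ 60.083 g/mol = 0.81504 mol, giving 0.81504 Si and 1.63008 O.
Oxygen sums to 2.44960; scaling by 6/2.44960 = 2.44938 puts the formula on 6 O.
Si: 0.81504 × 2.44938 = 1.996 atoms per formula unit.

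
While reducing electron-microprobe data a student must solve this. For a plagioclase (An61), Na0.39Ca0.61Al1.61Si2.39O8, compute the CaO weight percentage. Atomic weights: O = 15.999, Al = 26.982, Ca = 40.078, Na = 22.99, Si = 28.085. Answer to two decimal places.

Molar mass of Na0.39Ca0.61Al1.61Si2.39O8 = 0.39×22.99 + 0.61×40.078 + 1.61×26.982 + 2.39×28.085 + 8×15.999 = 271.970 g/mol.
Each formula unit contains 0.61 Ca, equivalent to 0.61/1 = 0.6100 mol CaO.
M(CaO) = 1×40.078 + 1×15.999 = 56.077 g/mol.
Mass of CaO per formula unit = 0.6100 × 56.077 = 34.207 g.
CaO wt% = 34.207 / 271.970 × 100 = 12.58%.

12.58 wt%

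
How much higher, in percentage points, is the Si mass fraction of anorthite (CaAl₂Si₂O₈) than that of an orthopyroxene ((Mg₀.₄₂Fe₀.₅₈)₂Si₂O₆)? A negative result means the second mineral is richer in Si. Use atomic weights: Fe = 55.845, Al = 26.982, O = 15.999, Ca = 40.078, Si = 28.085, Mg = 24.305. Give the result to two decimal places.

Si in CaAl₂Si₂O₈: molar mass 278.204 g/mol; 2×28.085 = 56.170 g → 20.19 wt%.
Si in (Mg₀.₄₂Fe₀.₅₈)₂Si₂O₆: molar mass 237.360 g/mol; 2×28.085 = 56.170 g → 23.66 wt%.
Difference = 20.19 − 23.66 = -3.47 percentage points.

-3.47 percentage points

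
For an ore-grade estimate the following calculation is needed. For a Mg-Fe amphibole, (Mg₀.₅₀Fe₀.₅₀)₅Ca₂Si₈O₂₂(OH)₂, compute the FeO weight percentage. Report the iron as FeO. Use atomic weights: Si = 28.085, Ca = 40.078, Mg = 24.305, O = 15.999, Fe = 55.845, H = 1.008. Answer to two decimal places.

20.15 wt%

Formula mass = 891.203 g/mol.
2.50 Fe → 2.5000 mol FeO per formula unit; M(FeO) = 71.844, so FeO mass = 179.610 g.
179.610/891.203 × 100 = 20.15 wt%.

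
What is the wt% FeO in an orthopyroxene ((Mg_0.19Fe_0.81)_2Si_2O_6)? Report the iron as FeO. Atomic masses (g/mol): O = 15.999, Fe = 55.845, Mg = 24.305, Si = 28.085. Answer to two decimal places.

Formula mass = 251.869 g/mol.
1.62 Fe → 1.6200 mol FeO per formula unit; M(FeO) = 71.844, so FeO mass = 116.387 g.
116.387/251.869 × 100 = 46.21 wt%.

46.21 wt%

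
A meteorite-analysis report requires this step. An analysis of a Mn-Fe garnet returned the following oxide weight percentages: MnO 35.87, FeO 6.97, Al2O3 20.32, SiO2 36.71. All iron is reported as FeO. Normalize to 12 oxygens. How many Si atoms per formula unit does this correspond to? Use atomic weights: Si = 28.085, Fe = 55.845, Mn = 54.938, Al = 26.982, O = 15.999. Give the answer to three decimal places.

35.87 wt% MnO ÷ 70.937 g/mol = 0.50566 mol, giving 0.50566 Mn and 0.50566 O.
6.97 wt% FeO ÷ 71.844 g/mol = 0.09702 mol, giving 0.09702 Fe and 0.09702 O.
20.32 wt% Al2O3 ÷ 101.961 g/mol = 0.19929 mol, giving 0.39858 Al and 0.59787 O.
36.71 wt% SiO2 ÷ 60.083 g/mol = 0.61099 mol, giving 0.61099 Si and 1.22198 O.
Oxygen sums to 2.42253; scaling by 12/2.42253 = 4.95350 puts the formula on 12 O.
Si: 0.61099 × 4.95350 = 3.027 atoms per formula unit.

3.027 Si apfu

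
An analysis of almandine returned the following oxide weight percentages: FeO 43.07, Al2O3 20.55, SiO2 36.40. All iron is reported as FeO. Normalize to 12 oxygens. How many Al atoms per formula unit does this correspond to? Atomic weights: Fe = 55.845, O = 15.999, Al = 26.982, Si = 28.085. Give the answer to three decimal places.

43.07 wt% FeO ÷ 71.844 g/mol = 0.59949 mol, giving 0.59949 Fe and 0.59949 O.
20.55 wt% Al2O3 ÷ 101.961 g/mol = 0.20155 mol, giving 0.40310 Al and 0.60465 O.
36.40 wt% SiO2 ÷ 60.083 g/mol = 0.60583 mol, giving 0.60583 Si and 1.21166 O.
Oxygen sums to 2.41580; scaling by 12/2.41580 = 4.96730 puts the formula on 12 O.
Al: 0.40310 × 4.96730 = 2.002 atoms per formula unit.

2.002 Al apfu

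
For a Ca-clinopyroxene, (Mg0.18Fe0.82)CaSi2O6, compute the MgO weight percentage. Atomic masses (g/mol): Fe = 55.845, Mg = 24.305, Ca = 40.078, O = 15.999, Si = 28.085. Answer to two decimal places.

Molar mass of (Mg0.18Fe0.82)CaSi2O6 = 0.18×24.305 + 0.82×55.845 + 1×40.078 + 2×28.085 + 6×15.999 = 242.410 g/mol.
Each formula unit contains 0.18 Mg, equivalent to 0.18/1 = 0.1800 mol MgO.
M(MgO) = 1×24.305 + 1×15.999 = 40.304 g/mol.
Mass of MgO per formula unit = 0.1800 × 40.304 = 7.255 g.
MgO wt% = 7.255 / 242.410 × 100 = 2.99%.

2.99 wt%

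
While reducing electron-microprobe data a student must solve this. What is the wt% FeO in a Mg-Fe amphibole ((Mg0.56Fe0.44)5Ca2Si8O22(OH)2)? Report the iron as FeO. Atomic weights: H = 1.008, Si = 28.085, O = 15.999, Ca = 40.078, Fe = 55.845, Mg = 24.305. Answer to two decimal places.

Formula mass = 881.741 g/mol.
2.20 Fe → 2.2000 mol FeO per formula unit; M(FeO) = 71.844, so FeO mass = 158.057 g.
158.057/881.741 × 100 = 17.93 wt%.

17.93 wt%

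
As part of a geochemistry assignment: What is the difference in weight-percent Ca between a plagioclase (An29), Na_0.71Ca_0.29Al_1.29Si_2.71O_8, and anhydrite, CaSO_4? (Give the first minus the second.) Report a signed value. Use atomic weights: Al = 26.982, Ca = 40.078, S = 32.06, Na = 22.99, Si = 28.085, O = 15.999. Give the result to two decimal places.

-25.08 percentage points

M(Na_0.71Ca_0.29Al_1.29Si_2.71O_8) = 266.855 g/mol, so wt% Ca = 11.623/266.855 × 100 = 4.36%.
M(CaSO_4) = 136.134 g/mol, so wt% Ca = 40.078/136.134 × 100 = 29.44%.
4.36 − 29.44 = -25.08 pp.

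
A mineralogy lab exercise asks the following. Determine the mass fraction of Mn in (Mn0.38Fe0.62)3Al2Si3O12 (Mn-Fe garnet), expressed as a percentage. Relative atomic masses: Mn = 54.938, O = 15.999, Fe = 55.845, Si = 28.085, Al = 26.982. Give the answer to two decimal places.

12.61 weight percent

M((Mn0.38Fe0.62)3Al2Si3O12) = 496.708 g/mol.
Mn contributes 1.14 × 54.938 = 62.629 g per mole.
62.629/496.708 = 0.1261 → 12.61%.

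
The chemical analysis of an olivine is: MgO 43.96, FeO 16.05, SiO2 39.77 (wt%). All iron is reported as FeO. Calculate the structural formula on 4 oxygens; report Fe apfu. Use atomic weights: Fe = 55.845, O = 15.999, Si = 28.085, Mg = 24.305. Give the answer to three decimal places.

43.96 wt% MgO ÷ 40.304 g/mol = 1.09071 mol, giving 1.09071 Mg and 1.09071 O.
16.05 wt% FeO ÷ 71.844 g/mol = 0.22340 mol, giving 0.22340 Fe and 0.22340 O.
39.77 wt% SiO2 ÷ 60.083 g/mol = 0.66192 mol, giving 0.66192 Si and 1.32384 O.
Oxygen sums to 2.63795; scaling by 4/2.63795 = 1.51633 puts the formula on 4 O.
Fe: 0.22340 × 1.51633 = 0.339 atoms per formula unit.

0.339 Fe apfu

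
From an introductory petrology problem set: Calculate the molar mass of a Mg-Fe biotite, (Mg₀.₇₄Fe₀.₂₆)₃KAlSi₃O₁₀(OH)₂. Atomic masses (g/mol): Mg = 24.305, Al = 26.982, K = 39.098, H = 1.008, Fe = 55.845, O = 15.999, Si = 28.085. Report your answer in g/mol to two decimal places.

441.86 g/mol

Mg: 2.22 × 24.305 = 53.9571
Fe: 0.78 × 55.845 = 43.5591
K: 1 × 39.098 = 39.0980
Al: 1 × 26.982 = 26.9820
Si: 3 × 28.085 = 84.2550
O: 12 × 15.999 = 191.9880
H: 2 × 1.008 = 2.0160
Summing the contributions gives the formula mass.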